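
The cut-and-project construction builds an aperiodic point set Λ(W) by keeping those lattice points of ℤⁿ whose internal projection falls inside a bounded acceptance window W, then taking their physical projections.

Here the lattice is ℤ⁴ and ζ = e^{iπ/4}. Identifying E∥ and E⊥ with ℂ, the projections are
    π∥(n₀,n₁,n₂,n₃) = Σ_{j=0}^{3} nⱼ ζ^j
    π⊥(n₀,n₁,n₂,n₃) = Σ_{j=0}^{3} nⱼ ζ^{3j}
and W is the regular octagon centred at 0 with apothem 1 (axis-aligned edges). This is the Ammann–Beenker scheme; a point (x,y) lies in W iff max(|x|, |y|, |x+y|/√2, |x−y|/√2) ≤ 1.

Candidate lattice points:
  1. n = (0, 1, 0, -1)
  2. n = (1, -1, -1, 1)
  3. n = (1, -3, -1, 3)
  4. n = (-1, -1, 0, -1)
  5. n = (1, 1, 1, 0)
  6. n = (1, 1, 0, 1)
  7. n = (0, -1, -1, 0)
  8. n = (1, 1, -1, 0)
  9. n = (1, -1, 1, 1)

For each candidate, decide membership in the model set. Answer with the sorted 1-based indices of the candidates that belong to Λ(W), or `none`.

With ζ = e^{iπ/4} the internal vectors are ζ^0,ζ^3,ζ^6,ζ^9.
candidate 1: n = (0, 1, 0, -1) → π⊥ ≈ (-1.41421, +0.00000); max(|x|,|y|,|x±y|/√2) = 1.41421 > 1 ⇒ ∉ W
candidate 2: n = (1, -1, -1, 1) → π⊥ ≈ (+2.41421, +1.00000); max(|x|,|y|,|x±y|/√2) = 2.41421 > 1 ⇒ ∉ W
candidate 3: n = (1, -3, -1, 3) → π⊥ ≈ (+5.24264, +1.00000); max(|x|,|y|,|x±y|/√2) = 5.24264 > 1 ⇒ ∉ W
candidate 4: n = (-1, -1, 0, -1) → π⊥ ≈ (-1.00000, -1.41421); max(|x|,|y|,|x±y|/√2) = 1.70711 > 1 ⇒ ∉ W
candidate 5: n = (1, 1, 1, 0) → π⊥ ≈ (+0.29289, -0.29289); max(|x|,|y|,|x±y|/√2) = 0.41421 ≤ 1 ⇒ ∈ W
candidate 6: n = (1, 1, 0, 1) → π⊥ ≈ (+1.00000, +1.41421); max(|x|,|y|,|x±y|/√2) = 1.70711 > 1 ⇒ ∉ W
candidate 7: n = (0, -1, -1, 0) → π⊥ ≈ (+0.70711, +0.29289); max(|x|,|y|,|x±y|/√2) = 0.70711 ≤ 1 ⇒ ∈ W
candidate 8: n = (1, 1, -1, 0) → π⊥ ≈ (+0.29289, +1.70711); max(|x|,|y|,|x±y|/√2) = 1.70711 > 1 ⇒ ∉ W
candidate 9: n = (1, -1, 1, 1) → π⊥ ≈ (+2.41421, -1.00000); max(|x|,|y|,|x±y|/√2) = 2.41421 > 1 ⇒ ∉ W

5, 7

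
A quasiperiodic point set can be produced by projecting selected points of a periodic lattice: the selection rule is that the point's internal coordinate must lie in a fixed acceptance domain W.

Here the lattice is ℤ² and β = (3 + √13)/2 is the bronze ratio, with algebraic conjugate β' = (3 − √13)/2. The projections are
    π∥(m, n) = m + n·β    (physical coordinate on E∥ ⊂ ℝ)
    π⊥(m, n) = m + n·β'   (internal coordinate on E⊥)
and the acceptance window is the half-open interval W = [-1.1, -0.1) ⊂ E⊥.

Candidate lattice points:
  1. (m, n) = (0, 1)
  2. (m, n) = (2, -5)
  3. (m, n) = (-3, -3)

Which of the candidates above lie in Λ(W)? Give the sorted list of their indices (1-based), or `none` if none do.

1

Numerically β ≈ 3.30278 and β' = −1/β ≈ -0.30278.
[1] lift (0,1): star map gives -0.30278; window check -1.1 ≤ -0.30278 < -0.1 is true → IN Λ
[2] lift (2,-5): star map gives 3.51388; window check -1.1 ≤ 3.51388 < -0.1 is false → out
[3] lift (-3,-3): star map gives -2.09167; window check -1.1 ≤ -2.09167 < -0.1 is false → out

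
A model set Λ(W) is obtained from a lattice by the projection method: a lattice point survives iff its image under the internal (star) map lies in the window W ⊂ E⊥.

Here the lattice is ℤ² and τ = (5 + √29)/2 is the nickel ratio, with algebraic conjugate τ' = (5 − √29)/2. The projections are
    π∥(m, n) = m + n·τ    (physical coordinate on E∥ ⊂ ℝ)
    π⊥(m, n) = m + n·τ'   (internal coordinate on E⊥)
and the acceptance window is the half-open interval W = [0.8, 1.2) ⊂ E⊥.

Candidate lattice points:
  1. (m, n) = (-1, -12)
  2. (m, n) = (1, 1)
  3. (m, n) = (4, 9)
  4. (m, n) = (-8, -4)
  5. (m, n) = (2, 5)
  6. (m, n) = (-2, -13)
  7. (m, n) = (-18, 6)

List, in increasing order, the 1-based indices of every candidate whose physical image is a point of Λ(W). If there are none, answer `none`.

Compute τ' = (5−√29)/2 = -0.19258, so π⊥(m,n) = m -0.19258·n.
[1] lift (-1,-12): star map gives 1.31099; window check 0.8 ≤ 1.31099 < 1.2 is false → out
[2] lift (1,1): star map gives 0.80742; window check 0.8 ≤ 0.80742 < 1.2 is true → IN Λ
[3] lift (4,9): star map gives 2.26676; window check 0.8 ≤ 2.26676 < 1.2 is false → out
[4] lift (-8,-4): star map gives -7.22967; window check 0.8 ≤ -7.22967 < 1.2 is false → out
[5] lift (2,5): star map gives 1.03709; window check 0.8 ≤ 1.03709 < 1.2 is true → IN Λ
[6] lift (-2,-13): star map gives 0.50357; window check 0.8 ≤ 0.50357 < 1.2 is false → out
[7] lift (-18,6): star map gives -19.15549; window check 0.8 ≤ -19.15549 < 1.2 is false → out

2, 5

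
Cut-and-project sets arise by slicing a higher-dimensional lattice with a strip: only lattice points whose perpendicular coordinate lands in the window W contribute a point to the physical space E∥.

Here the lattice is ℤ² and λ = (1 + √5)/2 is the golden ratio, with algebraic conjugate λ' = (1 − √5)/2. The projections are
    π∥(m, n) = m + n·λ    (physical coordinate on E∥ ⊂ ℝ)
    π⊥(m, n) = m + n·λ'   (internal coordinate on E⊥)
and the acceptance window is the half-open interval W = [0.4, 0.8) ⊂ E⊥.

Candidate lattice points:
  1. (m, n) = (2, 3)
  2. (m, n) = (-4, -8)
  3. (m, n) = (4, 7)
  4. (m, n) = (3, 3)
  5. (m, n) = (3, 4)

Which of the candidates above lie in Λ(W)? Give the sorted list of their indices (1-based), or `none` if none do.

λ' = (1−√5)/2 ≈ -0.61803.
[1] lift (2,3): star map gives 0.14590; window check 0.4 ≤ 0.14590 < 0.8 is false → out
[2] lift (-4,-8): star map gives 0.94427; window check 0.4 ≤ 0.94427 < 0.8 is false → out
[3] lift (4,7): star map gives -0.32624; window check 0.4 ≤ -0.32624 < 0.8 is false → out
[4] lift (3,3): star map gives 1.14590; window check 0.4 ≤ 1.14590 < 0.8 is false → out
[5] lift (3,4): star map gives 0.52786; window check 0.4 ≤ 0.52786 < 0.8 is true → IN Λ

5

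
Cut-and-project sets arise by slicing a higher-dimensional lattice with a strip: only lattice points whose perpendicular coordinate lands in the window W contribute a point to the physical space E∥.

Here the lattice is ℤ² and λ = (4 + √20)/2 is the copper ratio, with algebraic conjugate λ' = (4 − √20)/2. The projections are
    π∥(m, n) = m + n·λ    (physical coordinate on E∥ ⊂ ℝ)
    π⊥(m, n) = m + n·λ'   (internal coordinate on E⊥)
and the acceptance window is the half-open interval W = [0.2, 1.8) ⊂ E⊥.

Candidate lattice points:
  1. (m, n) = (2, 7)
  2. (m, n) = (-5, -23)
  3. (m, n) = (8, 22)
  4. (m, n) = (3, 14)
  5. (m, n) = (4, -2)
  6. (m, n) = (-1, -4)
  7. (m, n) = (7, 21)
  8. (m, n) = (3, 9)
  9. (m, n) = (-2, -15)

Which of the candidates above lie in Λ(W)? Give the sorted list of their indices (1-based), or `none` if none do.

1, 2, 8, 9

λ' = (4−√20)/2 ≈ -0.23607.
#1 (2,7): internal coord 2 + (7)·λ' = +0.34752; +0.34752 ∈ [0.2, 1.8) → IN Λ
#2 (-5,-23): internal coord -5 + (-23)·λ' = +0.42956; +0.42956 ∈ [0.2, 1.8) → IN Λ
#3 (8,22): internal coord 8 + (22)·λ' = +2.80650; +2.80650 ∉ [0.2, 1.8) → out
#4 (3,14): internal coord 3 + (14)·λ' = -0.30495; -0.30495 ∉ [0.2, 1.8) → out
#5 (4,-2): internal coord 4 + (-2)·λ' = +4.47214; +4.47214 ∉ [0.2, 1.8) → out
#6 (-1,-4): internal coord -1 + (-4)·λ' = -0.05573; -0.05573 ∉ [0.2, 1.8) → out
#7 (7,21): internal coord 7 + (21)·λ' = +2.04257; +2.04257 ∉ [0.2, 1.8) → out
#8 (3,9): internal coord 3 + (9)·λ' = +0.87539; +0.87539 ∈ [0.2, 1.8) → IN Λ
#9 (-2,-15): internal coord -2 + (-15)·λ' = +1.54102; +1.54102 ∈ [0.2, 1.8) → IN Λ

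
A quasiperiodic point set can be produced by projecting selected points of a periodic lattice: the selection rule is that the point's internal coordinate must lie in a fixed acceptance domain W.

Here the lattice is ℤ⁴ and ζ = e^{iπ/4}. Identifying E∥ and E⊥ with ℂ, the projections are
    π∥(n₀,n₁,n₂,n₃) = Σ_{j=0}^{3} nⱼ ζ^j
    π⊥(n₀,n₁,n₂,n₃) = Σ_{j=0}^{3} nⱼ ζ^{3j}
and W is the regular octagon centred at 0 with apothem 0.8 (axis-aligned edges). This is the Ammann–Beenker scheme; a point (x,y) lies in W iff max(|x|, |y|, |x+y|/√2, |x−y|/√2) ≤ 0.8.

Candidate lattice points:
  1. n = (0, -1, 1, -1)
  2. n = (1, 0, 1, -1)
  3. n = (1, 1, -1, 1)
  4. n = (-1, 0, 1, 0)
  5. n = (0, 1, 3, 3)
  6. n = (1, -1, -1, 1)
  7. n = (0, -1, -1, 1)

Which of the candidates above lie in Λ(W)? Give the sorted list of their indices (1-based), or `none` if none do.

none

π⊥(n) = n₀ + n₁ζ³ + n₂ζ⁶ + n₃ζ⁹ where ζ = e^{iπ/4}.
candidate 1: n = (0, -1, 1, -1) → π⊥ ≈ (+0.00000, -2.41421); max(|x|,|y|,|x±y|/√2) = 2.41421 > 0.8 ⇒ ∉ W
candidate 2: n = (1, 0, 1, -1) → π⊥ ≈ (+0.29289, -1.70711); max(|x|,|y|,|x±y|/√2) = 1.70711 > 0.8 ⇒ ∉ W
candidate 3: n = (1, 1, -1, 1) → π⊥ ≈ (+1.00000, +2.41421); max(|x|,|y|,|x±y|/√2) = 2.41421 > 0.8 ⇒ ∉ W
candidate 4: n = (-1, 0, 1, 0) → π⊥ ≈ (-1.00000, -1.00000); max(|x|,|y|,|x±y|/√2) = 1.41421 > 0.8 ⇒ ∉ W
candidate 5: n = (0, 1, 3, 3) → π⊥ ≈ (+1.41421, -0.17157); max(|x|,|y|,|x±y|/√2) = 1.41421 > 0.8 ⇒ ∉ W
candidate 6: n = (1, -1, -1, 1) → π⊥ ≈ (+2.41421, +1.00000); max(|x|,|y|,|x±y|/√2) = 2.41421 > 0.8 ⇒ ∉ W
candidate 7: n = (0, -1, -1, 1) → π⊥ ≈ (+1.41421, +1.00000); max(|x|,|y|,|x±y|/√2) = 1.70711 > 0.8 ⇒ ∉ W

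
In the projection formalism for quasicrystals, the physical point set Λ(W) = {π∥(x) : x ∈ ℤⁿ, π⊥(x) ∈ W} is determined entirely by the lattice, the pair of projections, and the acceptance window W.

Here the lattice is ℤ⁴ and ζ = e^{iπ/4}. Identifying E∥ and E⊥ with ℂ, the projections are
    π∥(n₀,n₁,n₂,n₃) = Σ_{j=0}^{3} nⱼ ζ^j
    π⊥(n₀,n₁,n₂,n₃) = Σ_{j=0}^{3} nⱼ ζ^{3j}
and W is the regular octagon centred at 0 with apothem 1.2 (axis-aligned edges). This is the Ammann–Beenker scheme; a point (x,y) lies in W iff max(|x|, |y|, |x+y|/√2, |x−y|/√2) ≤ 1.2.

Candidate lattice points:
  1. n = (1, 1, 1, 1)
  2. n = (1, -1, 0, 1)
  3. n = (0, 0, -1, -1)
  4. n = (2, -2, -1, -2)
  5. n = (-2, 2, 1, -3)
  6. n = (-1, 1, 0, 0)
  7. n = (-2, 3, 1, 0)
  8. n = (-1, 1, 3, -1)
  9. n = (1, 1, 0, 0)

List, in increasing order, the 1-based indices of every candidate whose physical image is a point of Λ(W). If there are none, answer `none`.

1, 3, 9

Internal map: ζ^{3j} for j=0..3 gives (1,0), (−√2/2,√2/2), (0,−1), (√2/2,√2/2).
#1 (1, 1, 1, 1): internal (1.000000, 0.414214); octagon support 1.000000 vs apothem 1.2 → ∈ W
#2 (1, -1, 0, 1): internal (2.414214, 0.000000); octagon support 2.414214 vs apothem 1.2 → ∉ W
#3 (0, 0, -1, -1): internal (-0.707107, 0.292893); octagon support 0.707107 vs apothem 1.2 → ∈ W
#4 (2, -2, -1, -2): internal (2.000000, -1.828427); octagon support 2.707107 vs apothem 1.2 → ∉ W
#5 (-2, 2, 1, -3): internal (-5.535534, -1.707107); octagon support 5.535534 vs apothem 1.2 → ∉ W
#6 (-1, 1, 0, 0): internal (-1.707107, 0.707107); octagon support 1.707107 vs apothem 1.2 → ∉ W
#7 (-2, 3, 1, 0): internal (-4.121320, 1.121320); octagon support 4.121320 vs apothem 1.2 → ∉ W
#8 (-1, 1, 3, -1): internal (-2.414214, -3.000000); octagon support 3.828427 vs apothem 1.2 → ∉ W
#9 (1, 1, 0, 0): internal (0.292893, 0.707107); octagon support 0.707107 vs apothem 1.2 → ∈ W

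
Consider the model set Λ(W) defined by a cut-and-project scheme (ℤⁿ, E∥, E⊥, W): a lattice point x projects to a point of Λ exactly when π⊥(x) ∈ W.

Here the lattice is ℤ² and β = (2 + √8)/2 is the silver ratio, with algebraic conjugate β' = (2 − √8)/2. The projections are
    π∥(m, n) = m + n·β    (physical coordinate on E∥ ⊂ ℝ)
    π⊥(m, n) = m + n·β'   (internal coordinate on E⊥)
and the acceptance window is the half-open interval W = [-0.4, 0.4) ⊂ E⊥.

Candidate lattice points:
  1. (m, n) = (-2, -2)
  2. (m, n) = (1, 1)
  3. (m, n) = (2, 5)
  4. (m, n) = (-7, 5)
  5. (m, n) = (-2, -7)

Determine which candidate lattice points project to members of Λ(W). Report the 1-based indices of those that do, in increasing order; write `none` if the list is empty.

Compute β' = (2−√8)/2 = -0.414214, so π⊥(m,n) = m -0.414214·n.
#1 (-2,-2): internal coord -2 + (-2)·β' = -1.171573; -1.171573 ∉ [-0.4, 0.4) → out
#2 (1,1): internal coord 1 + (1)·β' = +0.585786; +0.585786 ∉ [-0.4, 0.4) → out
#3 (2,5): internal coord 2 + (5)·β' = -0.071068; -0.071068 ∈ [-0.4, 0.4) → IN Λ
#4 (-7,5): internal coord -7 + (5)·β' = -9.071068; -9.071068 ∉ [-0.4, 0.4) → out
#5 (-2,-7): internal coord -2 + (-7)·β' = +0.899495; +0.899495 ∉ [-0.4, 0.4) → out

3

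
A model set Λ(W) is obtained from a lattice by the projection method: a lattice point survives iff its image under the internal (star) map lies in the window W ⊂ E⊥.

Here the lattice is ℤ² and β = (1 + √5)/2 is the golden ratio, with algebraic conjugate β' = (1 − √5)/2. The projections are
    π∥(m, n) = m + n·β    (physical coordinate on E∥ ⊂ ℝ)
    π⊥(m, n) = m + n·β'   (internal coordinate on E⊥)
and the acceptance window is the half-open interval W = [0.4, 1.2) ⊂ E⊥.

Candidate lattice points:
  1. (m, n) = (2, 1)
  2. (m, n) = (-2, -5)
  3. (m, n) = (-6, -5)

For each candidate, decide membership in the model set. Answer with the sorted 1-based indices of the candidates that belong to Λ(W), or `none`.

Compute β' = (1−√5)/2 = -0.618034, so π⊥(m,n) = m -0.618034·n.
[1] lift (2,1): star map gives 1.381966; window check 0.4 ≤ 1.381966 < 1.2 is false → out
[2] lift (-2,-5): star map gives 1.090170; window check 0.4 ≤ 1.090170 < 1.2 is true → IN Λ
[3] lift (-6,-5): star map gives -2.909830; window check 0.4 ≤ -2.909830 < 1.2 is false → out

2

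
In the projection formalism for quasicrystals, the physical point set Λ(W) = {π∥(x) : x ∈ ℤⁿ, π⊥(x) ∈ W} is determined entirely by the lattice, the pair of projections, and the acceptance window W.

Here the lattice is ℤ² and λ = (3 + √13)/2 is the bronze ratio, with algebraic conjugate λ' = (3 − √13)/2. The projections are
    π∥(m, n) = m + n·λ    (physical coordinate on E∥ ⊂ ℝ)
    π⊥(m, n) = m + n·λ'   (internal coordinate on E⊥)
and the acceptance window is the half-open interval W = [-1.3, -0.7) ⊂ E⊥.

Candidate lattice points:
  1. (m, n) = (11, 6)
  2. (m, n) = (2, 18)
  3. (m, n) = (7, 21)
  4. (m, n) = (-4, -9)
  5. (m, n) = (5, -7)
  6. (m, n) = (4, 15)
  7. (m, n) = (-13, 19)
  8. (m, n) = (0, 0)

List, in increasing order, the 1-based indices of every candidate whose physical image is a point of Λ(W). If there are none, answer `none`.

Numerically λ ≈ 3.30278 and λ' = −1/λ ≈ -0.30278.
#1 (11,6): internal coord 11 + (6)·λ' = +9.18335; +9.18335 ∉ [-1.3, -0.7) → out
#2 (2,18): internal coord 2 + (18)·λ' = -3.44996; -3.44996 ∉ [-1.3, -0.7) → out
#3 (7,21): internal coord 7 + (21)·λ' = +0.64171; +0.64171 ∉ [-1.3, -0.7) → out
#4 (-4,-9): internal coord -4 + (-9)·λ' = -1.27502; -1.27502 ∈ [-1.3, -0.7) → IN Λ
#5 (5,-7): internal coord 5 + (-7)·λ' = +7.11943; +7.11943 ∉ [-1.3, -0.7) → out
#6 (4,15): internal coord 4 + (15)·λ' = -0.54163; -0.54163 ∉ [-1.3, -0.7) → out
#7 (-13,19): internal coord -13 + (19)·λ' = -18.75274; -18.75274 ∉ [-1.3, -0.7) → out
#8 (0,0): internal coord 0 + (0)·λ' = +0.00000; +0.00000 ∉ [-1.3, -0.7) → out

4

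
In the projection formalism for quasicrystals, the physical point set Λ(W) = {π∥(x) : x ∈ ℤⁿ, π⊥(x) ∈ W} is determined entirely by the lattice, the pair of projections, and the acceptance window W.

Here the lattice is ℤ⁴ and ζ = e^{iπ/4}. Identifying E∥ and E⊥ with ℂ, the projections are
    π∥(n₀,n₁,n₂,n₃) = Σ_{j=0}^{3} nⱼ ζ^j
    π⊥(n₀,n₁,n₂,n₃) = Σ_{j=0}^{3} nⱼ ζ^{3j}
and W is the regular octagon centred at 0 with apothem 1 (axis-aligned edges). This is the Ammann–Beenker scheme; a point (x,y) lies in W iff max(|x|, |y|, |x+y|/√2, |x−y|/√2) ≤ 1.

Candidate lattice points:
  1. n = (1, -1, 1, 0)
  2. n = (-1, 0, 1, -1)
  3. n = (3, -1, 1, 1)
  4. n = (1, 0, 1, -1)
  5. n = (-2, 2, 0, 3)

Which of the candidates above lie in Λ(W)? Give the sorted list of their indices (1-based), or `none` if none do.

π⊥(n) = n₀ + n₁ζ³ + n₂ζ⁶ + n₃ζ⁹ where ζ = e^{iπ/4}.
#1 (1, -1, 1, 0): internal (1.70711, -1.70711); octagon support 2.41421 vs apothem 1 → ∉ W
#2 (-1, 0, 1, -1): internal (-1.70711, -1.70711); octagon support 2.41421 vs apothem 1 → ∉ W
#3 (3, -1, 1, 1): internal (4.41421, -1.00000); octagon support 4.41421 vs apothem 1 → ∉ W
#4 (1, 0, 1, -1): internal (0.29289, -1.70711); octagon support 1.70711 vs apothem 1 → ∉ W
#5 (-2, 2, 0, 3): internal (-1.29289, 3.53553); octagon support 3.53553 vs apothem 1 → ∉ W

none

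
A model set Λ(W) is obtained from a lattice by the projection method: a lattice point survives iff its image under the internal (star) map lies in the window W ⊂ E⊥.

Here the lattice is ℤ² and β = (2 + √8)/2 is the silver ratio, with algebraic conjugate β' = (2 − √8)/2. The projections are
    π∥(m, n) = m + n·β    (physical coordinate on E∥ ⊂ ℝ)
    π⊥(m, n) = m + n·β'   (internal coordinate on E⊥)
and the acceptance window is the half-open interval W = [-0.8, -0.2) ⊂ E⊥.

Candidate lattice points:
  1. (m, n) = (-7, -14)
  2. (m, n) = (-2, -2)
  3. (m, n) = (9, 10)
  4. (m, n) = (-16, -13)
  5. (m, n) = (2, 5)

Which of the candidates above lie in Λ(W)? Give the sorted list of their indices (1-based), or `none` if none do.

none

Compute β' = (2−√8)/2 = -0.41421, so π⊥(m,n) = m -0.41421·n.
candidate 1: (m,n)=(-7,-14) → π∥ = -7-14·β ≈ -40.79899, π⊥ = -7-14·β' ≈ -1.20101 ∉ [-0.8, -0.2) ⇒ out
candidate 2: (m,n)=(-2,-2) → π∥ = -2-2·β ≈ -6.82843, π⊥ = -2-2·β' ≈ -1.17157 ∉ [-0.8, -0.2) ⇒ out
candidate 3: (m,n)=(9,10) → π∥ = 9+10·β ≈ 33.14214, π⊥ = 9+10·β' ≈ 4.85786 ∉ [-0.8, -0.2) ⇒ out
candidate 4: (m,n)=(-16,-13) → π∥ = -16-13·β ≈ -47.38478, π⊥ = -16-13·β' ≈ -10.61522 ∉ [-0.8, -0.2) ⇒ out
candidate 5: (m,n)=(2,5) → π∥ = 2+5·β ≈ 14.07107, π⊥ = 2+5·β' ≈ -0.07107 ∉ [-0.8, -0.2) ⇒ out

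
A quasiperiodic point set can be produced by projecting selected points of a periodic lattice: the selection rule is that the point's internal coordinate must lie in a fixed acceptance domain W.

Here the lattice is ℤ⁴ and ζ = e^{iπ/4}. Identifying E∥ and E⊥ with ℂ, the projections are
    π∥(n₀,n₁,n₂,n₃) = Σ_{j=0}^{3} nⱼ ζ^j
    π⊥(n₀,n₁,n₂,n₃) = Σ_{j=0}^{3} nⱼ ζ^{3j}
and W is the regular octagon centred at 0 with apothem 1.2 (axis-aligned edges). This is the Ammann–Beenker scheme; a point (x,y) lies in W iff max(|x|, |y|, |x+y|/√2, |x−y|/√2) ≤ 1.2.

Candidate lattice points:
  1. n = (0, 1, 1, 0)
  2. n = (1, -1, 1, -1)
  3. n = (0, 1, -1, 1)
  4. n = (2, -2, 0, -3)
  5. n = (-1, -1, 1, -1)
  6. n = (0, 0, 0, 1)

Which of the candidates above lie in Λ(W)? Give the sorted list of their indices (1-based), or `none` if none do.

1, 6

π⊥(n) = n₀ + n₁ζ³ + n₂ζ⁶ + n₃ζ⁹ where ζ = e^{iπ/4}.
#1 (0, 1, 1, 0): internal (-0.707107, -0.292893); octagon support 0.707107 vs apothem 1.2 → ∈ W
#2 (1, -1, 1, -1): internal (1.000000, -2.414214); octagon support 2.414214 vs apothem 1.2 → ∉ W
#3 (0, 1, -1, 1): internal (0.000000, 2.414214); octagon support 2.414214 vs apothem 1.2 → ∉ W
#4 (2, -2, 0, -3): internal (1.292893, -3.535534); octagon support 3.535534 vs apothem 1.2 → ∉ W
#5 (-1, -1, 1, -1): internal (-1.000000, -2.414214); octagon support 2.414214 vs apothem 1.2 → ∉ W
#6 (0, 0, 0, 1): internal (0.707107, 0.707107); octagon support 1.000000 vs apothem 1.2 → ∈ W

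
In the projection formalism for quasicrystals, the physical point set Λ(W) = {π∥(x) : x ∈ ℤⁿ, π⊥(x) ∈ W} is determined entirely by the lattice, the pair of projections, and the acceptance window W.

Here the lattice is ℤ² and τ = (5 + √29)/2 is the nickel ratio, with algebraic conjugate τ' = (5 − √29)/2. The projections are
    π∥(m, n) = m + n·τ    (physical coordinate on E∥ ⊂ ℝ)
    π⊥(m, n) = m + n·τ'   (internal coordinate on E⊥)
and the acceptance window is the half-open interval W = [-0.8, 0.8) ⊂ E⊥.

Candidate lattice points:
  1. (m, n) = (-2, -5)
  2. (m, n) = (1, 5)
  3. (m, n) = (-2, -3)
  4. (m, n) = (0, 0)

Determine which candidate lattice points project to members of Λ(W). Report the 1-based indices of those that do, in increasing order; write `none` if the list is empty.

2, 4

τ' = (5−√29)/2 ≈ -0.19258.
[1] lift (-2,-5): star map gives -1.03709; window check -0.8 ≤ -1.03709 < 0.8 is false → out
[2] lift (1,5): star map gives 0.03709; window check -0.8 ≤ 0.03709 < 0.8 is true → IN Λ
[3] lift (-2,-3): star map gives -1.42225; window check -0.8 ≤ -1.42225 < 0.8 is false → out
[4] lift (0,0): star map gives 0.00000; window check -0.8 ≤ 0.00000 < 0.8 is true → IN Λ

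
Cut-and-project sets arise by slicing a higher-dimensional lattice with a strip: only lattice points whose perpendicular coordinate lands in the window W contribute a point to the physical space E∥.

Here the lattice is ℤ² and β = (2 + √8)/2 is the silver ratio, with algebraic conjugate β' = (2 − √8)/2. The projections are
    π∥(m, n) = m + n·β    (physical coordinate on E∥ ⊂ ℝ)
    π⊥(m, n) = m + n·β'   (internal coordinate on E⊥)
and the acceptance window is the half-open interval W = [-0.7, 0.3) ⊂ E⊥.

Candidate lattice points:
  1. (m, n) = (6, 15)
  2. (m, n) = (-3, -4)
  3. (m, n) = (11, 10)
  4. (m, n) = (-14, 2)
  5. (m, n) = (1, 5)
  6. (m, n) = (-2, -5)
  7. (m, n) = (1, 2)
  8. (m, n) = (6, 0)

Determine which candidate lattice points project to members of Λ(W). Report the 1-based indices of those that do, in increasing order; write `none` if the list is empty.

1, 6, 7

Compute β' = (2−√8)/2 = -0.41421, so π⊥(m,n) = m -0.41421·n.
#1 (6,15): internal coord 6 + (15)·β' = -0.21320; -0.21320 ∈ [-0.7, 0.3) → IN Λ
#2 (-3,-4): internal coord -3 + (-4)·β' = -1.34315; -1.34315 ∉ [-0.7, 0.3) → out
#3 (11,10): internal coord 11 + (10)·β' = +6.85786; +6.85786 ∉ [-0.7, 0.3) → out
#4 (-14,2): internal coord -14 + (2)·β' = -14.82843; -14.82843 ∉ [-0.7, 0.3) → out
#5 (1,5): internal coord 1 + (5)·β' = -1.07107; -1.07107 ∉ [-0.7, 0.3) → out
#6 (-2,-5): internal coord -2 + (-5)·β' = +0.07107; +0.07107 ∈ [-0.7, 0.3) → IN Λ
#7 (1,2): internal coord 1 + (2)·β' = +0.17157; +0.17157 ∈ [-0.7, 0.3) → IN Λ
#8 (6,0): internal coord 6 + (0)·β' = +6.00000; +6.00000 ∉ [-0.7, 0.3) → out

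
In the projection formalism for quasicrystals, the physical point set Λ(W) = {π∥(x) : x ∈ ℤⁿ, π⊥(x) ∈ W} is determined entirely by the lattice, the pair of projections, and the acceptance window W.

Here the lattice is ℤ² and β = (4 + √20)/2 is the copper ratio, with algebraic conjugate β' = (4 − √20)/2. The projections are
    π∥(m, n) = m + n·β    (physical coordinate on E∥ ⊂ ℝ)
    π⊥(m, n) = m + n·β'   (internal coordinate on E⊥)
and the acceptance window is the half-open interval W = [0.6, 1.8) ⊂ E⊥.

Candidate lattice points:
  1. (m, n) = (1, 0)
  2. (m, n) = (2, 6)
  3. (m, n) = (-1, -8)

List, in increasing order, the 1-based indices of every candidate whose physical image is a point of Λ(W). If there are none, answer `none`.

1, 3

β' = (4−√20)/2 ≈ -0.236068.
candidate 1: (m,n)=(1,0) → π∥ = 1+0·β ≈ 1.000000, π⊥ = 1+0·β' ≈ 1.000000 ∈ [0.6, 1.8) ⇒ IN Λ
candidate 2: (m,n)=(2,6) → π∥ = 2+6·β ≈ 27.416408, π⊥ = 2+6·β' ≈ 0.583592 ∉ [0.6, 1.8) ⇒ out
candidate 3: (m,n)=(-1,-8) → π∥ = -1-8·β ≈ -34.888544, π⊥ = -1-8·β' ≈ 0.888544 ∈ [0.6, 1.8) ⇒ IN Λ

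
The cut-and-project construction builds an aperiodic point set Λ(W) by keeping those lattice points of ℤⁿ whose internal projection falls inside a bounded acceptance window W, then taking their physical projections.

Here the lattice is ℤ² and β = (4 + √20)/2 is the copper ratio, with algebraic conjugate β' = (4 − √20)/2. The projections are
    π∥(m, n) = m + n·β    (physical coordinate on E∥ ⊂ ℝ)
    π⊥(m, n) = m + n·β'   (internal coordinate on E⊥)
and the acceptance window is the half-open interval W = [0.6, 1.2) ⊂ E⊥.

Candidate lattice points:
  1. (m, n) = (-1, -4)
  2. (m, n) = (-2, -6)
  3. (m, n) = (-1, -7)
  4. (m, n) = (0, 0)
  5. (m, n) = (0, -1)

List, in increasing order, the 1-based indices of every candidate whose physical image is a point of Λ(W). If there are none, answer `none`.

3

β' = (4−√20)/2 ≈ -0.236068.
candidate 1: (m,n)=(-1,-4) → π∥ = -1-4·β ≈ -17.944272, π⊥ = -1-4·β' ≈ -0.055728 ∉ [0.6, 1.2) ⇒ out
candidate 2: (m,n)=(-2,-6) → π∥ = -2-6·β ≈ -27.416408, π⊥ = -2-6·β' ≈ -0.583592 ∉ [0.6, 1.2) ⇒ out
candidate 3: (m,n)=(-1,-7) → π∥ = -1-7·β ≈ -30.652476, π⊥ = -1-7·β' ≈ 0.652476 ∈ [0.6, 1.2) ⇒ IN Λ
candidate 4: (m,n)=(0,0) → π∥ = 0+0·β ≈ 0.000000, π⊥ = 0+0·β' ≈ 0.000000 ∉ [0.6, 1.2) ⇒ out
candidate 5: (m,n)=(0,-1) → π∥ = 0-1·β ≈ -4.236068, π⊥ = 0-1·β' ≈ 0.236068 ∉ [0.6, 1.2) ⇒ out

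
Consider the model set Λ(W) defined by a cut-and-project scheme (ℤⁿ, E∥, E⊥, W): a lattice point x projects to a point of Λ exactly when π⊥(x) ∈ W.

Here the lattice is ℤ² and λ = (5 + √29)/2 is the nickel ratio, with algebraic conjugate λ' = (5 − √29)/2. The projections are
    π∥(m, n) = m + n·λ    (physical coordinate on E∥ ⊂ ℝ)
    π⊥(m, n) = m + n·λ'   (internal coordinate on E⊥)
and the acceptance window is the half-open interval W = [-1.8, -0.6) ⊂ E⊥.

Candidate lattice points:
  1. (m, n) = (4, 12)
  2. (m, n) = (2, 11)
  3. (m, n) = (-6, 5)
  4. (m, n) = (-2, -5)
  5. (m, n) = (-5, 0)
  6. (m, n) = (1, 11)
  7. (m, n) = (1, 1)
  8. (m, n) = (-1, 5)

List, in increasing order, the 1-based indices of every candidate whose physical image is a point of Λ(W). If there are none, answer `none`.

Numerically λ ≈ 5.192582 and λ' = −1/λ ≈ -0.192582.
candidate 1: (m,n)=(4,12) → π∥ = 4+12·λ ≈ 66.310989, π⊥ = 4+12·λ' ≈ 1.689011 ∉ [-1.8, -0.6) ⇒ out
candidate 2: (m,n)=(2,11) → π∥ = 2+11·λ ≈ 59.118406, π⊥ = 2+11·λ' ≈ -0.118406 ∉ [-1.8, -0.6) ⇒ out
candidate 3: (m,n)=(-6,5) → π∥ = -6+5·λ ≈ 19.962912, π⊥ = -6+5·λ' ≈ -6.962912 ∉ [-1.8, -0.6) ⇒ out
candidate 4: (m,n)=(-2,-5) → π∥ = -2-5·λ ≈ -27.962912, π⊥ = -2-5·λ' ≈ -1.037088 ∈ [-1.8, -0.6) ⇒ IN Λ
candidate 5: (m,n)=(-5,0) → π∥ = -5+0·λ ≈ -5.000000, π⊥ = -5+0·λ' ≈ -5.000000 ∉ [-1.8, -0.6) ⇒ out
candidate 6: (m,n)=(1,11) → π∥ = 1+11·λ ≈ 58.118406, π⊥ = 1+11·λ' ≈ -1.118406 ∈ [-1.8, -0.6) ⇒ IN Λ
candidate 7: (m,n)=(1,1) → π∥ = 1+1·λ ≈ 6.192582, π⊥ = 1+1·λ' ≈ 0.807418 ∉ [-1.8, -0.6) ⇒ out
candidate 8: (m,n)=(-1,5) → π∥ = -1+5·λ ≈ 24.962912, π⊥ = -1+5·λ' ≈ -1.962912 ∉ [-1.8, -0.6) ⇒ out

4, 6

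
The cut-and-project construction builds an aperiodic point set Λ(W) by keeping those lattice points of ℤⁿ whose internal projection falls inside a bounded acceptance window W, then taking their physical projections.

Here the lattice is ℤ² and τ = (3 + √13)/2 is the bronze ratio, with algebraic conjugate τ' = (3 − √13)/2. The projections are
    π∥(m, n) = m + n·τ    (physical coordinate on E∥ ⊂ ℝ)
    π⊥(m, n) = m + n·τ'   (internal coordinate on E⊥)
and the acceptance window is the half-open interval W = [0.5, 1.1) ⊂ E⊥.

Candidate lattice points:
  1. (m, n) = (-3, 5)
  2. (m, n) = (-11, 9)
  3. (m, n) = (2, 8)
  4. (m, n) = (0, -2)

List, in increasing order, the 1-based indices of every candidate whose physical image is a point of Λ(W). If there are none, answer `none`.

τ' = (3−√13)/2 ≈ -0.3028.
#1 (-3,5): internal coord -3 + (5)·τ' = -4.5139; -4.5139 ∉ [0.5, 1.1) → out
#2 (-11,9): internal coord -11 + (9)·τ' = -13.7250; -13.7250 ∉ [0.5, 1.1) → out
#3 (2,8): internal coord 2 + (8)·τ' = -0.4222; -0.4222 ∉ [0.5, 1.1) → out
#4 (0,-2): internal coord 0 + (-2)·τ' = +0.6056; +0.6056 ∈ [0.5, 1.1) → IN Λ

4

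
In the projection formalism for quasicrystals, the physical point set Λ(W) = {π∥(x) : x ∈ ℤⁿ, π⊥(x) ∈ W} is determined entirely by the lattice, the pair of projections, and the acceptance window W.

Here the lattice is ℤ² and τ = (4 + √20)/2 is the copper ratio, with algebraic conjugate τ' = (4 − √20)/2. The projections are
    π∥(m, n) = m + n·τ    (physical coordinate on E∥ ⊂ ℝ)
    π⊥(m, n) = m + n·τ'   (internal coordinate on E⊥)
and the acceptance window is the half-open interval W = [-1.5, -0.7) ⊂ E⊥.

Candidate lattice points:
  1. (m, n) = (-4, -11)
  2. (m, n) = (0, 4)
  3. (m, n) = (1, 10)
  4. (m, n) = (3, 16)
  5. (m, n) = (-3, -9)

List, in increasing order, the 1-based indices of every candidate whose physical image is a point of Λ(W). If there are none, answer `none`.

1, 2, 3, 4, 5

Compute τ' = (4−√20)/2 = -0.23607, so π⊥(m,n) = m -0.23607·n.
candidate 1: (m,n)=(-4,-11) → π∥ = -4-11·τ ≈ -50.59675, π⊥ = -4-11·τ' ≈ -1.40325 ∈ [-1.5, -0.7) ⇒ IN Λ
candidate 2: (m,n)=(0,4) → π∥ = 0+4·τ ≈ 16.94427, π⊥ = 0+4·τ' ≈ -0.94427 ∈ [-1.5, -0.7) ⇒ IN Λ
candidate 3: (m,n)=(1,10) → π∥ = 1+10·τ ≈ 43.36068, π⊥ = 1+10·τ' ≈ -1.36068 ∈ [-1.5, -0.7) ⇒ IN Λ
candidate 4: (m,n)=(3,16) → π∥ = 3+16·τ ≈ 70.77709, π⊥ = 3+16·τ' ≈ -0.77709 ∈ [-1.5, -0.7) ⇒ IN Λ
candidate 5: (m,n)=(-3,-9) → π∥ = -3-9·τ ≈ -41.12461, π⊥ = -3-9·τ' ≈ -0.87539 ∈ [-1.5, -0.7) ⇒ IN Λ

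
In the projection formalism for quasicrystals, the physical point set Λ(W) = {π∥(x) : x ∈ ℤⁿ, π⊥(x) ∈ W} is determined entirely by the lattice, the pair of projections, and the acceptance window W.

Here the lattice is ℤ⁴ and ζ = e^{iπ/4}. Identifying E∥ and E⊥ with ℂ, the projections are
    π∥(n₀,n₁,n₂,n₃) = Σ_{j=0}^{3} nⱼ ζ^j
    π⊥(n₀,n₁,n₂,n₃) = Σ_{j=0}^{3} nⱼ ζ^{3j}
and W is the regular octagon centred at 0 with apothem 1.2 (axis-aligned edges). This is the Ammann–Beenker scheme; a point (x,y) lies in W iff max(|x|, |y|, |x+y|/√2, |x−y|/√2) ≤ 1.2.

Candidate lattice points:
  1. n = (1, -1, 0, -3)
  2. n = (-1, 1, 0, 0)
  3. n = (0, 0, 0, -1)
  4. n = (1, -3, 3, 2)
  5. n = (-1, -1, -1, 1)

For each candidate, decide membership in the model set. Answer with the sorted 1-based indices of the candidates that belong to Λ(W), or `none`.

3, 5

With ζ = e^{iπ/4} the internal vectors are ζ^0,ζ^3,ζ^6,ζ^9.
candidate 1: n = (1, -1, 0, -3) → π⊥ ≈ (-0.41421, -2.82843); max(|x|,|y|,|x±y|/√2) = 2.82843 > 1.2 ⇒ ∉ W
candidate 2: n = (-1, 1, 0, 0) → π⊥ ≈ (-1.70711, +0.70711); max(|x|,|y|,|x±y|/√2) = 1.70711 > 1.2 ⇒ ∉ W
candidate 3: n = (0, 0, 0, -1) → π⊥ ≈ (-0.70711, -0.70711); max(|x|,|y|,|x±y|/√2) = 1.00000 ≤ 1.2 ⇒ ∈ W
candidate 4: n = (1, -3, 3, 2) → π⊥ ≈ (+4.53553, -3.70711); max(|x|,|y|,|x±y|/√2) = 5.82843 > 1.2 ⇒ ∉ W
candidate 5: n = (-1, -1, -1, 1) → π⊥ ≈ (+0.41421, +1.00000); max(|x|,|y|,|x±y|/√2) = 1.00000 ≤ 1.2 ⇒ ∈ W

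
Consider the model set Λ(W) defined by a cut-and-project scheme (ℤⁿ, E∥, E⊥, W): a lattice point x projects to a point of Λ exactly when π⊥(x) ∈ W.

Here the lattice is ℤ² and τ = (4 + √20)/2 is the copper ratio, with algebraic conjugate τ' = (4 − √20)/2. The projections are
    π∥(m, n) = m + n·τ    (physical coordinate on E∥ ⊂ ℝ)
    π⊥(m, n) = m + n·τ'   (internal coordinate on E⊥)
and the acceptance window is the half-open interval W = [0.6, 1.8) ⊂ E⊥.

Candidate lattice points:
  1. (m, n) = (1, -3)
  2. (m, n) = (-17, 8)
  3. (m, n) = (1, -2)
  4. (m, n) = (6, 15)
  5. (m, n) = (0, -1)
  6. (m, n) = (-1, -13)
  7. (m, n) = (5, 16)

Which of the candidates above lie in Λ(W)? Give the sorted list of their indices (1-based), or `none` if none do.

1, 3, 7

Compute τ' = (4−√20)/2 = -0.23607, so π⊥(m,n) = m -0.23607·n.
[1] lift (1,-3): star map gives 1.70820; window check 0.6 ≤ 1.70820 < 1.8 is true → IN Λ
[2] lift (-17,8): star map gives -18.88854; window check 0.6 ≤ -18.88854 < 1.8 is false → out
[3] lift (1,-2): star map gives 1.47214; window check 0.6 ≤ 1.47214 < 1.8 is true → IN Λ
[4] lift (6,15): star map gives 2.45898; window check 0.6 ≤ 2.45898 < 1.8 is false → out
[5] lift (0,-1): star map gives 0.23607; window check 0.6 ≤ 0.23607 < 1.8 is false → out
[6] lift (-1,-13): star map gives 2.06888; window check 0.6 ≤ 2.06888 < 1.8 is false → out
[7] lift (5,16): star map gives 1.22291; window check 0.6 ≤ 1.22291 < 1.8 is true → IN Λ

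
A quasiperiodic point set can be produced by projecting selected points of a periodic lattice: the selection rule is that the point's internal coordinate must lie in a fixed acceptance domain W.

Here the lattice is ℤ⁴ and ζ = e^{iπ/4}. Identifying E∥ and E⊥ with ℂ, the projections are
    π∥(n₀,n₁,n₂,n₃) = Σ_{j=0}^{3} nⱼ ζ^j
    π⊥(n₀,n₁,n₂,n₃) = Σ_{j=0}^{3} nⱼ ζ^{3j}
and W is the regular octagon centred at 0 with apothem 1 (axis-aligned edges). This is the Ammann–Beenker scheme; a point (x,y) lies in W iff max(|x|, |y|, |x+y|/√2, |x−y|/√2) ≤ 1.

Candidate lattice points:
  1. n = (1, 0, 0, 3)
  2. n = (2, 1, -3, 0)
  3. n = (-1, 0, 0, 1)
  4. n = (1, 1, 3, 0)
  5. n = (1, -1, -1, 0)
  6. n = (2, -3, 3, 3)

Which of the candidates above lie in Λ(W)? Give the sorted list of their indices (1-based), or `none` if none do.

3

With ζ = e^{iπ/4} the internal vectors are ζ^0,ζ^3,ζ^6,ζ^9.
#1 (1, 0, 0, 3): internal (3.1213, 2.1213); octagon support 3.7071 vs apothem 1 → ∉ W
#2 (2, 1, -3, 0): internal (1.2929, 3.7071); octagon support 3.7071 vs apothem 1 → ∉ W
#3 (-1, 0, 0, 1): internal (-0.2929, 0.7071); octagon support 0.7071 vs apothem 1 → ∈ W
#4 (1, 1, 3, 0): internal (0.2929, -2.2929); octagon support 2.2929 vs apothem 1 → ∉ W
#5 (1, -1, -1, 0): internal (1.7071, 0.2929); octagon support 1.7071 vs apothem 1 → ∉ W
#6 (2, -3, 3, 3): internal (6.2426, -3.0000); octagon support 6.5355 vs apothem 1 → ∉ W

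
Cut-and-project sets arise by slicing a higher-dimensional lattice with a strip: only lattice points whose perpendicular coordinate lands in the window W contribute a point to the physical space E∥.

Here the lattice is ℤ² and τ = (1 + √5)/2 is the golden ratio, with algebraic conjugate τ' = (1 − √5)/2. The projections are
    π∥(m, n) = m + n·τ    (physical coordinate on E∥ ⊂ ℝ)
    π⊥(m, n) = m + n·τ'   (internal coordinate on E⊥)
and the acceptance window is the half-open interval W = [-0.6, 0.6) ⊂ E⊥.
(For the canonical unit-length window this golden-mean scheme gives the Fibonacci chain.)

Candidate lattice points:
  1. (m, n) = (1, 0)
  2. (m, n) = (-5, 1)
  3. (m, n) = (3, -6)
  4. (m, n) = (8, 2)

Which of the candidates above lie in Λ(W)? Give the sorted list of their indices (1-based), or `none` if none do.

none

Compute τ' = (1−√5)/2 = -0.61803, so π⊥(m,n) = m -0.61803·n.
[1] lift (1,0): star map gives 1.00000; window check -0.6 ≤ 1.00000 < 0.6 is false → out
[2] lift (-5,1): star map gives -5.61803; window check -0.6 ≤ -5.61803 < 0.6 is false → out
[3] lift (3,-6): star map gives 6.70820; window check -0.6 ≤ 6.70820 < 0.6 is false → out
[4] lift (8,2): star map gives 6.76393; window check -0.6 ≤ 6.76393 < 0.6 is false → out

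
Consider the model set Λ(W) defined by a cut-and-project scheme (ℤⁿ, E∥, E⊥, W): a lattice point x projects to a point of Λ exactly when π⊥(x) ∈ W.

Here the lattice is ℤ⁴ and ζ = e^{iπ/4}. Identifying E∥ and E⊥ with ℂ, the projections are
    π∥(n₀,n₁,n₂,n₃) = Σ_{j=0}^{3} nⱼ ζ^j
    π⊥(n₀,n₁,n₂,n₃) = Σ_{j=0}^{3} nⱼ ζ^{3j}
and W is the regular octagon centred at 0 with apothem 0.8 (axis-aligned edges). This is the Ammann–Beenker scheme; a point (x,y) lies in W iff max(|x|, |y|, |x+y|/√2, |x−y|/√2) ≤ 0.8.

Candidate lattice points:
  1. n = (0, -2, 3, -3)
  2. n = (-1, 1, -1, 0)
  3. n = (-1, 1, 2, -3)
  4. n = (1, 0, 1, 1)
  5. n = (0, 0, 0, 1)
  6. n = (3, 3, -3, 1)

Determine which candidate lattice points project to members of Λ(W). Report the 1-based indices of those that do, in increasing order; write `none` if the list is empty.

none

Internal map: ζ^{3j} for j=0..3 gives (1,0), (−√2/2,√2/2), (0,−1), (√2/2,√2/2).
candidate 1: n = (0, -2, 3, -3) → π⊥ ≈ (-0.707107, -6.535534); max(|x|,|y|,|x±y|/√2) = 6.535534 > 0.8 ⇒ ∉ W
candidate 2: n = (-1, 1, -1, 0) → π⊥ ≈ (-1.707107, +1.707107); max(|x|,|y|,|x±y|/√2) = 2.414214 > 0.8 ⇒ ∉ W
candidate 3: n = (-1, 1, 2, -3) → π⊥ ≈ (-3.828427, -3.414214); max(|x|,|y|,|x±y|/√2) = 5.121320 > 0.8 ⇒ ∉ W
candidate 4: n = (1, 0, 1, 1) → π⊥ ≈ (+1.707107, -0.292893); max(|x|,|y|,|x±y|/√2) = 1.707107 > 0.8 ⇒ ∉ W
candidate 5: n = (0, 0, 0, 1) → π⊥ ≈ (+0.707107, +0.707107); max(|x|,|y|,|x±y|/√2) = 1.000000 > 0.8 ⇒ ∉ W
candidate 6: n = (3, 3, -3, 1) → π⊥ ≈ (+1.585786, +5.828427); max(|x|,|y|,|x±y|/√2) = 5.828427 > 0.8 ⇒ ∉ W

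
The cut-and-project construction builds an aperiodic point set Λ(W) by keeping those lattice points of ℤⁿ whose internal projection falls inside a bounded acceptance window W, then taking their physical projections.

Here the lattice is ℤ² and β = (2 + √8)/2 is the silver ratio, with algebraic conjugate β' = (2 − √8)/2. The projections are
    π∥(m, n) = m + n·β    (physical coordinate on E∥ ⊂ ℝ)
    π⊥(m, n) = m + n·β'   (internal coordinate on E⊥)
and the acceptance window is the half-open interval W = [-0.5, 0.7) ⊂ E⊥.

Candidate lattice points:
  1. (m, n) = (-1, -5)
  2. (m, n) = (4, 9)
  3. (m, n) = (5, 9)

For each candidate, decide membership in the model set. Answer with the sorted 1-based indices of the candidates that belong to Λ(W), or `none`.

2

Numerically β ≈ 2.41421 and β' = −1/β ≈ -0.41421.
#1 (-1,-5): internal coord -1 + (-5)·β' = +1.07107; +1.07107 ∉ [-0.5, 0.7) → out
#2 (4,9): internal coord 4 + (9)·β' = +0.27208; +0.27208 ∈ [-0.5, 0.7) → IN Λ
#3 (5,9): internal coord 5 + (9)·β' = +1.27208; +1.27208 ∉ [-0.5, 0.7) → out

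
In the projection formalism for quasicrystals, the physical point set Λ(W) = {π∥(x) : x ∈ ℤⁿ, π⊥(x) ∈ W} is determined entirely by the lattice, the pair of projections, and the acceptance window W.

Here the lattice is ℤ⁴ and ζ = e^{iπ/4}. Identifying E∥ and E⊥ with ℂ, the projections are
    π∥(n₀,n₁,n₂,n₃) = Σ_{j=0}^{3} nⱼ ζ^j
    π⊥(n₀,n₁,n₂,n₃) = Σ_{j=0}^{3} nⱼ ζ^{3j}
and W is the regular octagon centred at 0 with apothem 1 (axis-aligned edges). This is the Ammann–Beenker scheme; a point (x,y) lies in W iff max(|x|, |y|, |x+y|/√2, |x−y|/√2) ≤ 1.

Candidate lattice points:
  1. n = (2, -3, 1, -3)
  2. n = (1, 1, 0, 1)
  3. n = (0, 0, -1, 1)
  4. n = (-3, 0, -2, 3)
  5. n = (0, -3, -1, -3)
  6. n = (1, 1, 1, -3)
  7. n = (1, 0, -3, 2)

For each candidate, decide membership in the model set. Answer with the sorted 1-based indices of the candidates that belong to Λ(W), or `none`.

Internal map: ζ^{3j} for j=0..3 gives (1,0), (−√2/2,√2/2), (0,−1), (√2/2,√2/2).
candidate 1: n = (2, -3, 1, -3) → π⊥ ≈ (+2.0000, -5.2426); max(|x|,|y|,|x±y|/√2) = 5.2426 > 1 ⇒ ∉ W
candidate 2: n = (1, 1, 0, 1) → π⊥ ≈ (+1.0000, +1.4142); max(|x|,|y|,|x±y|/√2) = 1.7071 > 1 ⇒ ∉ W
candidate 3: n = (0, 0, -1, 1) → π⊥ ≈ (+0.7071, +1.7071); max(|x|,|y|,|x±y|/√2) = 1.7071 > 1 ⇒ ∉ W
candidate 4: n = (-3, 0, -2, 3) → π⊥ ≈ (-0.8787, +4.1213); max(|x|,|y|,|x±y|/√2) = 4.1213 > 1 ⇒ ∉ W
candidate 5: n = (0, -3, -1, -3) → π⊥ ≈ (+0.0000, -3.2426); max(|x|,|y|,|x±y|/√2) = 3.2426 > 1 ⇒ ∉ W
candidate 6: n = (1, 1, 1, -3) → π⊥ ≈ (-1.8284, -2.4142); max(|x|,|y|,|x±y|/√2) = 3.0000 > 1 ⇒ ∉ W
candidate 7: n = (1, 0, -3, 2) → π⊥ ≈ (+2.4142, +4.4142); max(|x|,|y|,|x±y|/√2) = 4.8284 > 1 ⇒ ∉ W

none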